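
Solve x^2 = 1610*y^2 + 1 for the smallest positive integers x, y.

(x, y) = (321, 8)

First expand sqrt(1610) as a continued fraction. With x_i = (sqrt(1610) + m_i)/d_i and (m_0, d_0) = (0, 1): a_0 = floor(sqrt(1610)) = 40, since 40^2 = 1600 <= 1610 < 1681 = 41^2.
Iterate m_{i+1} = d_i*a_i - m_i, d_{i+1} = (1610 - m_{i+1}^2)/d_i, a_{i+1} = floor((a_0 + m_{i+1})/d_{i+1}):
  m_1 = 1*40 - 0 = 40, d_1 = (1610 - 40^2)/1 = 10/1 = 10, a_1 = floor((40 + 40)/10) = 8.
  m_2 = 10*8 - 40 = 40, d_2 = (1610 - 40^2)/10 = 10/10 = 1, a_2 = floor((40 + 40)/1) = 80.
  m_3 = 1*80 - 40 = 40, d_3 = (1610 - 40^2)/1 = 10/1 = 10: (m_3, d_3) = (m_1, d_1) = (40, 10), so from here the quotients repeat a_1, a_2; the period length is 2.
So sqrt(1610) = [40; (8, 80)] with period length k = 2.
k is even, so the fundamental solution of x^2 - 1610y^2 = 1 is (p_{k-1}, q_{k-1}) = (p_1, q_1); compute convergents through index 1.
Convergents (p_i = a_i*p_{i-1} + p_{i-2}, q_i = a_i*q_{i-1} + q_{i-2} with p_{-2}=0, p_{-1}=1, q_{-2}=1, q_{-1}=0):
  i=0: a_0=40, p_0 = 40*1 + 0 = 40, q_0 = 40*0 + 1 = 1.
  i=1: a_1=8, p_1 = 8*40 + 1 = 321, q_1 = 8*1 + 0 = 8.
Check: 321^2 - 1610*8^2 = 103041 - 103040 = 1, so (x, y) = (321, 8) solves the equation, and by the theorem it is the least positive solution.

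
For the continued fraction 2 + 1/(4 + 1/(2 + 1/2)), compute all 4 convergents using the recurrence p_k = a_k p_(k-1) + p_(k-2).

Using the convergent recurrence p_i = a_i*p_{i-1} + p_{i-2}, q_i = a_i*q_{i-1} + q_{i-2} with p_{-2}=0, p_{-1}=1, q_{-2}=1, q_{-1}=0:
  i=0: a_0=2, p_0 = 2*1 + 0 = 2, q_0 = 2*0 + 1 = 1.
  i=1: a_1=4, p_1 = 4*2 + 1 = 9, q_1 = 4*1 + 0 = 4.
  i=2: a_2=2, p_2 = 2*9 + 2 = 20, q_2 = 2*4 + 1 = 9.
  i=3: a_3=2, p_3 = 2*20 + 9 = 49, q_3 = 2*9 + 4 = 22.

2/1, 9/4, 20/9, 49/22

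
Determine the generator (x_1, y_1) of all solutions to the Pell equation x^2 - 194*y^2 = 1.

First expand sqrt(194) as a continued fraction. With x_i = (sqrt(194) + m_i)/d_i and (m_0, d_0) = (0, 1): a_0 = floor(sqrt(194)) = 13, since 13^2 = 169 <= 194 < 196 = 14^2.
Iterate m_{i+1} = d_i*a_i - m_i, d_{i+1} = (194 - m_{i+1}^2)/d_i, a_{i+1} = floor((a_0 + m_{i+1})/d_{i+1}):
  m_1 = 1*13 - 0 = 13, d_1 = (194 - 13^2)/1 = 25/1 = 25, a_1 = floor((13 + 13)/25) = 1.
  m_2 = 25*1 - 13 = 12, d_2 = (194 - 12^2)/25 = 50/25 = 2, a_2 = floor((13 + 12)/2) = 12.
  m_3 = 2*12 - 12 = 12, d_3 = (194 - 12^2)/2 = 50/2 = 25, a_3 = floor((13 + 12)/25) = 1.
  m_4 = 25*1 - 12 = 13, d_4 = (194 - 13^2)/25 = 25/25 = 1, a_4 = floor((13 + 13)/1) = 26.
  m_5 = 1*26 - 13 = 13, d_5 = (194 - 13^2)/1 = 25/1 = 25: (m_5, d_5) = (m_1, d_1) = (13, 25), so from here the quotients repeat a_1, ..., a_4; the period length is 4.
So sqrt(194) = [13; (1, 12, 1, 26)] with period length k = 4.
k is even, so the fundamental solution of x^2 - 194y^2 = 1 is (p_{k-1}, q_{k-1}) = (p_3, q_3); compute convergents through index 3.
Convergents (p_i = a_i*p_{i-1} + p_{i-2}, q_i = a_i*q_{i-1} + q_{i-2} with p_{-2}=0, p_{-1}=1, q_{-2}=1, q_{-1}=0):
  i=0: a_0=13, p_0 = 13*1 + 0 = 13, q_0 = 13*0 + 1 = 1.
  i=1: a_1=1, p_1 = 1*13 + 1 = 14, q_1 = 1*1 + 0 = 1.
  i=2: a_2=12, p_2 = 12*14 + 13 = 181, q_2 = 12*1 + 1 = 13.
  i=3: a_3=1, p_3 = 1*181 + 14 = 195, q_3 = 1*13 + 1 = 14.
Check: 195^2 - 194*14^2 = 38025 - 38024 = 1, so (x, y) = (195, 14) solves the equation, and by the theorem it is the least positive solution.

(x, y) = (195, 14)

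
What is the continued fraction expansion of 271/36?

Run the Euclidean algorithm on 271 and 36; the successive quotients are the partial quotients a_0, a_1, ... (each step inverts the fractional part left over by the previous one):
  271 = 7*36 + 19, so a_0 = 7.
  36 = 1*19 + 17, so a_1 = 1.
  19 = 1*17 + 2, so a_2 = 1.
  17 = 8*2 + 1, so a_3 = 8.
  2 = 2*1 + 0, so a_4 = 2.
The remainder reaches 0 after 5 divisions, so the expansion has 5 partial quotients, read off in order.

[7; 1, 1, 8, 2]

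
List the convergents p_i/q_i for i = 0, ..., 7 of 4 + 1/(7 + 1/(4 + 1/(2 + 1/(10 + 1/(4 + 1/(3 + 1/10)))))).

Using the convergent recurrence p_i = a_i*p_{i-1} + p_{i-2}, q_i = a_i*q_{i-1} + q_{i-2} with p_{-2}=0, p_{-1}=1, q_{-2}=1, q_{-1}=0:
  i=0: a_0=4, p_0 = 4*1 + 0 = 4, q_0 = 4*0 + 1 = 1.
  i=1: a_1=7, p_1 = 7*4 + 1 = 29, q_1 = 7*1 + 0 = 7.
  i=2: a_2=4, p_2 = 4*29 + 4 = 120, q_2 = 4*7 + 1 = 29.
  i=3: a_3=2, p_3 = 2*120 + 29 = 269, q_3 = 2*29 + 7 = 65.
  i=4: a_4=10, p_4 = 10*269 + 120 = 2810, q_4 = 10*65 + 29 = 679.
  i=5: a_5=4, p_5 = 4*2810 + 269 = 11509, q_5 = 4*679 + 65 = 2781.
  i=6: a_6=3, p_6 = 3*11509 + 2810 = 37337, q_6 = 3*2781 + 679 = 9022.
  i=7: a_7=10, p_7 = 10*37337 + 11509 = 384879, q_7 = 10*9022 + 2781 = 93001.

4/1, 29/7, 120/29, 269/65, 2810/679, 11509/2781, 37337/9022, 384879/93001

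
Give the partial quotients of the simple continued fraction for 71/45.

Run the Euclidean algorithm on 71 and 45; the successive quotients are the partial quotients a_0, a_1, ... (each step inverts the fractional part left over by the previous one):
  71 = 1*45 + 26, so a_0 = 1.
  45 = 1*26 + 19, so a_1 = 1.
  26 = 1*19 + 7, so a_2 = 1.
  19 = 2*7 + 5, so a_3 = 2.
  7 = 1*5 + 2, so a_4 = 1.
  5 = 2*2 + 1, so a_5 = 2.
  2 = 2*1 + 0, so a_6 = 2.
The remainder reaches 0 after 7 divisions, so the expansion has 7 partial quotients, read off in order.

[1; 1, 1, 2, 1, 2, 2]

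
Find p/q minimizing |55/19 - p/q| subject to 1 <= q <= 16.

Expand x = 55/19 as a continued fraction with the Euclidean algorithm:
  55 = 2*19 + 17, so a_0 = 2.
  19 = 1*17 + 2, so a_1 = 1.
  17 = 8*2 + 1, so a_2 = 8.
  2 = 2*1 + 0, so a_3 = 2.
so x = [2; 1, 8, 2].
Convergents (p_i = a_i*p_{i-1} + p_{i-2}, q_i = a_i*q_{i-1} + q_{i-2} with p_{-2}=0, p_{-1}=1, q_{-2}=1, q_{-1}=0), until the denominator exceeds 16:
  i=0: a_0=2, p_0 = 2*1 + 0 = 2, q_0 = 2*0 + 1 = 1.
  i=1: a_1=1, p_1 = 1*2 + 1 = 3, q_1 = 1*1 + 0 = 1.
  i=2: a_2=8, p_2 = 8*3 + 2 = 26, q_2 = 8*1 + 1 = 9.
  i=3: a_3=2, p_3 = 2*26 + 3 = 55, q_3 = 2*9 + 1 = 19.
q_3 = 19 > 16, so the last convergent with denominator <= 16 is p_2/q_2 = 26/9.
The closest fraction with denominator <= 16 is either p_2/q_2 or the intermediate fraction (k*p_2 + p_1)/(k*q_2 + q_1) with the largest k >= 1 whose denominator stays <= 16; these approach x as k grows, and every other convergent or intermediate fraction in range is farther away.
Largest k: floor((16 - q_1)/q_2) = floor((16 - 1)/9) = 1.
That gives (1*26 + 3)/(1*9 + 1) = 29/10.
Compare the errors: |x - 26/9| = |55*9 - 26*19|/(19*9) = 1/171, and |x - 29/10| = |55*10 - 29*19|/(19*10) = 1/190.
Cross-multiplying, 1*171 = 171 < 190 = 1*190, so 1/190 is smaller: the intermediate fraction 29/10 is closer to x than 26/9.

29/10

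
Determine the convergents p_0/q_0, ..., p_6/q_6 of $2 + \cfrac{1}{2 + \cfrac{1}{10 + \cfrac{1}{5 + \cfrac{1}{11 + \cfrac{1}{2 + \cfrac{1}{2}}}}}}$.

2/1, 5/2, 52/21, 265/107, 2967/1198, 6199/2503, 15365/6204

Using the convergent recurrence p_i = a_i*p_{i-1} + p_{i-2}, q_i = a_i*q_{i-1} + q_{i-2} with p_{-2}=0, p_{-1}=1, q_{-2}=1, q_{-1}=0:
  i=0: a_0=2, p_0 = 2*1 + 0 = 2, q_0 = 2*0 + 1 = 1.
  i=1: a_1=2, p_1 = 2*2 + 1 = 5, q_1 = 2*1 + 0 = 2.
  i=2: a_2=10, p_2 = 10*5 + 2 = 52, q_2 = 10*2 + 1 = 21.
  i=3: a_3=5, p_3 = 5*52 + 5 = 265, q_3 = 5*21 + 2 = 107.
  i=4: a_4=11, p_4 = 11*265 + 52 = 2967, q_4 = 11*107 + 21 = 1198.
  i=5: a_5=2, p_5 = 2*2967 + 265 = 6199, q_5 = 2*1198 + 107 = 2503.
  i=6: a_6=2, p_6 = 2*6199 + 2967 = 15365, q_6 = 2*2503 + 1198 = 6204.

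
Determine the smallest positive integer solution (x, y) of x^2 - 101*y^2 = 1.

First expand sqrt(101) as a continued fraction. With x_i = (sqrt(101) + m_i)/d_i and (m_0, d_0) = (0, 1): a_0 = floor(sqrt(101)) = 10, since 10^2 = 100 <= 101 < 121 = 11^2.
Iterate m_{i+1} = d_i*a_i - m_i, d_{i+1} = (101 - m_{i+1}^2)/d_i, a_{i+1} = floor((a_0 + m_{i+1})/d_{i+1}):
  m_1 = 1*10 - 0 = 10, d_1 = (101 - 10^2)/1 = 1/1 = 1, a_1 = floor((10 + 10)/1) = 20.
  m_2 = 1*20 - 10 = 10, d_2 = (101 - 10^2)/1 = 1/1 = 1: (m_2, d_2) = (m_1, d_1) = (10, 1), so from here the quotient a_1 repeats; the period length is 1.
So sqrt(101) = [10; (20)] with period length k = 1.
k is odd, so (p_{k-1}, q_{k-1}) only solves x^2 - 101y^2 = -1 and the fundamental solution of x^2 - 101y^2 = 1 is (p_{2k-1}, q_{2k-1}) = (p_1, q_1); compute convergents through index 1, running through the period twice.
Convergents (p_i = a_i*p_{i-1} + p_{i-2}, q_i = a_i*q_{i-1} + q_{i-2} with p_{-2}=0, p_{-1}=1, q_{-2}=1, q_{-1}=0):
  i=0: a_0=10, p_0 = 10*1 + 0 = 10, q_0 = 10*0 + 1 = 1.
  i=1: a_1=20, p_1 = 20*10 + 1 = 201, q_1 = 20*1 + 0 = 20.
Indeed p_0^2 - 101*q_0^2 = 100 - 101 = -1, not +1.
Check: 201^2 - 101*20^2 = 40401 - 40400 = 1, so (x, y) = (201, 20) solves the equation, and by the theorem it is the least positive solution.

(x, y) = (201, 20)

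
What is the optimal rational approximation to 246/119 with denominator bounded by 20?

Expand x = 246/119 as a continued fraction with the Euclidean algorithm:
  246 = 2*119 + 8, so a_0 = 2.
  119 = 14*8 + 7, so a_1 = 14.
  8 = 1*7 + 1, so a_2 = 1.
  7 = 7*1 + 0, so a_3 = 7.
so x = [2; 14, 1, 7].
Convergents (p_i = a_i*p_{i-1} + p_{i-2}, q_i = a_i*q_{i-1} + q_{i-2} with p_{-2}=0, p_{-1}=1, q_{-2}=1, q_{-1}=0), until the denominator exceeds 20:
  i=0: a_0=2, p_0 = 2*1 + 0 = 2, q_0 = 2*0 + 1 = 1.
  i=1: a_1=14, p_1 = 14*2 + 1 = 29, q_1 = 14*1 + 0 = 14.
  i=2: a_2=1, p_2 = 1*29 + 2 = 31, q_2 = 1*14 + 1 = 15.
  i=3: a_3=7, p_3 = 7*31 + 29 = 246, q_3 = 7*15 + 14 = 119.
q_3 = 119 > 20, so the last convergent with denominator <= 20 is p_2/q_2 = 31/15.
The closest fraction with denominator <= 20 is either p_2/q_2 or the intermediate fraction (k*p_2 + p_1)/(k*q_2 + q_1) with the largest k >= 1 whose denominator stays <= 20; these approach x as k grows, and every other convergent or intermediate fraction in range is farther away.
Largest k: floor((20 - q_1)/q_2) = floor((20 - 14)/15) = 0.
Since k = 0, no intermediate fraction beyond p_2/q_2 has denominator <= 20, so the convergent 31/15 is the closest (its error is |246*15 - 31*119|/(119*15) = 1/1785).

31/15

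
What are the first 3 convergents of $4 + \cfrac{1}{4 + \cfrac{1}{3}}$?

4/1, 17/4, 55/13

Using the convergent recurrence p_i = a_i*p_{i-1} + p_{i-2}, q_i = a_i*q_{i-1} + q_{i-2} with p_{-2}=0, p_{-1}=1, q_{-2}=1, q_{-1}=0:
  i=0: a_0=4, p_0 = 4*1 + 0 = 4, q_0 = 4*0 + 1 = 1.
  i=1: a_1=4, p_1 = 4*4 + 1 = 17, q_1 = 4*1 + 0 = 4.
  i=2: a_2=3, p_2 = 3*17 + 4 = 55, q_2 = 3*4 + 1 = 13.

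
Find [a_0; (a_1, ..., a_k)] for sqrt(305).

Write x_i = (sqrt(305) + m_i)/d_i with (m_0, d_0) = (0, 1). a_0 = floor(sqrt(305)) = 17, since 17^2 = 289 <= 305 < 324 = 18^2.
Iterate m_{i+1} = d_i*a_i - m_i, d_{i+1} = (305 - m_{i+1}^2)/d_i, a_{i+1} = floor((a_0 + m_{i+1})/d_{i+1}):
  m_1 = 1*17 - 0 = 17, d_1 = (305 - 17^2)/1 = 16/1 = 16, a_1 = floor((17 + 17)/16) = 2.
  m_2 = 16*2 - 17 = 15, d_2 = (305 - 15^2)/16 = 80/16 = 5, a_2 = floor((17 + 15)/5) = 6.
  m_3 = 5*6 - 15 = 15, d_3 = (305 - 15^2)/5 = 80/5 = 16, a_3 = floor((17 + 15)/16) = 2.
  m_4 = 16*2 - 15 = 17, d_4 = (305 - 17^2)/16 = 16/16 = 1, a_4 = floor((17 + 17)/1) = 34.
  m_5 = 1*34 - 17 = 17, d_5 = (305 - 17^2)/1 = 16/1 = 16: (m_5, d_5) = (m_1, d_1) = (17, 16), so from here the quotients repeat a_1, ..., a_4; the period length is 4.
Hence the expansion of sqrt(305) is a_0 = 17 followed by the repeating block 2, 6, 2, 34 (period 4).

[17; (2, 6, 2, 34)]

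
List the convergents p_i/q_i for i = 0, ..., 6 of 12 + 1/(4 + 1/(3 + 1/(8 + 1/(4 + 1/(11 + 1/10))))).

Using the convergent recurrence p_i = a_i*p_{i-1} + p_{i-2}, q_i = a_i*q_{i-1} + q_{i-2} with p_{-2}=0, p_{-1}=1, q_{-2}=1, q_{-1}=0:
  i=0: a_0=12, p_0 = 12*1 + 0 = 12, q_0 = 12*0 + 1 = 1.
  i=1: a_1=4, p_1 = 4*12 + 1 = 49, q_1 = 4*1 + 0 = 4.
  i=2: a_2=3, p_2 = 3*49 + 12 = 159, q_2 = 3*4 + 1 = 13.
  i=3: a_3=8, p_3 = 8*159 + 49 = 1321, q_3 = 8*13 + 4 = 108.
  i=4: a_4=4, p_4 = 4*1321 + 159 = 5443, q_4 = 4*108 + 13 = 445.
  i=5: a_5=11, p_5 = 11*5443 + 1321 = 61194, q_5 = 11*445 + 108 = 5003.
  i=6: a_6=10, p_6 = 10*61194 + 5443 = 617383, q_6 = 10*5003 + 445 = 50475.

12/1, 49/4, 159/13, 1321/108, 5443/445, 61194/5003, 617383/50475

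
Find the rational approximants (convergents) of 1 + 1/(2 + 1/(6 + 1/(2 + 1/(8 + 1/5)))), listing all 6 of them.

1/1, 3/2, 19/13, 41/28, 347/237, 1776/1213

Using the convergent recurrence p_i = a_i*p_{i-1} + p_{i-2}, q_i = a_i*q_{i-1} + q_{i-2} with p_{-2}=0, p_{-1}=1, q_{-2}=1, q_{-1}=0:
  i=0: a_0=1, p_0 = 1*1 + 0 = 1, q_0 = 1*0 + 1 = 1.
  i=1: a_1=2, p_1 = 2*1 + 1 = 3, q_1 = 2*1 + 0 = 2.
  i=2: a_2=6, p_2 = 6*3 + 1 = 19, q_2 = 6*2 + 1 = 13.
  i=3: a_3=2, p_3 = 2*19 + 3 = 41, q_3 = 2*13 + 2 = 28.
  i=4: a_4=8, p_4 = 8*41 + 19 = 347, q_4 = 8*28 + 13 = 237.
  i=5: a_5=5, p_5 = 5*347 + 41 = 1776, q_5 = 5*237 + 28 = 1213.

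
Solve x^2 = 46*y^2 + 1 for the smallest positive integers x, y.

First expand sqrt(46) as a continued fraction. With x_i = (sqrt(46) + m_i)/d_i and (m_0, d_0) = (0, 1): a_0 = floor(sqrt(46)) = 6, since 6^2 = 36 <= 46 < 49 = 7^2.
Iterate m_{i+1} = d_i*a_i - m_i, d_{i+1} = (46 - m_{i+1}^2)/d_i, a_{i+1} = floor((a_0 + m_{i+1})/d_{i+1}):
  m_1 = 1*6 - 0 = 6, d_1 = (46 - 6^2)/1 = 10/1 = 10, a_1 = floor((6 + 6)/10) = 1.
  m_2 = 10*1 - 6 = 4, d_2 = (46 - 4^2)/10 = 30/10 = 3, a_2 = floor((6 + 4)/3) = 3.
  m_3 = 3*3 - 4 = 5, d_3 = (46 - 5^2)/3 = 21/3 = 7, a_3 = floor((6 + 5)/7) = 1.
  m_4 = 7*1 - 5 = 2, d_4 = (46 - 2^2)/7 = 42/7 = 6, a_4 = floor((6 + 2)/6) = 1.
  m_5 = 6*1 - 2 = 4, d_5 = (46 - 4^2)/6 = 30/6 = 5, a_5 = floor((6 + 4)/5) = 2.
  m_6 = 5*2 - 4 = 6, d_6 = (46 - 6^2)/5 = 10/5 = 2, a_6 = floor((6 + 6)/2) = 6.
  m_7 = 2*6 - 6 = 6, d_7 = (46 - 6^2)/2 = 10/2 = 5, a_7 = floor((6 + 6)/5) = 2.
  m_8 = 5*2 - 6 = 4, d_8 = (46 - 4^2)/5 = 30/5 = 6, a_8 = floor((6 + 4)/6) = 1.
  m_9 = 6*1 - 4 = 2, d_9 = (46 - 2^2)/6 = 42/6 = 7, a_9 = floor((6 + 2)/7) = 1.
  m_10 = 7*1 - 2 = 5, d_10 = (46 - 5^2)/7 = 21/7 = 3, a_10 = floor((6 + 5)/3) = 3.
  m_11 = 3*3 - 5 = 4, d_11 = (46 - 4^2)/3 = 30/3 = 10, a_11 = floor((6 + 4)/10) = 1.
  m_12 = 10*1 - 4 = 6, d_12 = (46 - 6^2)/10 = 10/10 = 1, a_12 = floor((6 + 6)/1) = 12.
  m_13 = 1*12 - 6 = 6, d_13 = (46 - 6^2)/1 = 10/1 = 10: (m_13, d_13) = (m_1, d_1) = (6, 10), so from here the quotients repeat a_1, ..., a_12; the period length is 12.
So sqrt(46) = [6; (1, 3, 1, 1, 2, 6, 2, 1, 1, 3, 1, 12)] with period length k = 12.
k is even, so the fundamental solution of x^2 - 46y^2 = 1 is (p_{k-1}, q_{k-1}) = (p_11, q_11); compute convergents through index 11.
Convergents (p_i = a_i*p_{i-1} + p_{i-2}, q_i = a_i*q_{i-1} + q_{i-2} with p_{-2}=0, p_{-1}=1, q_{-2}=1, q_{-1}=0):
  i=0: a_0=6, p_0 = 6*1 + 0 = 6, q_0 = 6*0 + 1 = 1.
  i=1: a_1=1, p_1 = 1*6 + 1 = 7, q_1 = 1*1 + 0 = 1.
  i=2: a_2=3, p_2 = 3*7 + 6 = 27, q_2 = 3*1 + 1 = 4.
  i=3: a_3=1, p_3 = 1*27 + 7 = 34, q_3 = 1*4 + 1 = 5.
  i=4: a_4=1, p_4 = 1*34 + 27 = 61, q_4 = 1*5 + 4 = 9.
  i=5: a_5=2, p_5 = 2*61 + 34 = 156, q_5 = 2*9 + 5 = 23.
  i=6: a_6=6, p_6 = 6*156 + 61 = 997, q_6 = 6*23 + 9 = 147.
  i=7: a_7=2, p_7 = 2*997 + 156 = 2150, q_7 = 2*147 + 23 = 317.
  i=8: a_8=1, p_8 = 1*2150 + 997 = 3147, q_8 = 1*317 + 147 = 464.
  i=9: a_9=1, p_9 = 1*3147 + 2150 = 5297, q_9 = 1*464 + 317 = 781.
  i=10: a_10=3, p_10 = 3*5297 + 3147 = 19038, q_10 = 3*781 + 464 = 2807.
  i=11: a_11=1, p_11 = 1*19038 + 5297 = 24335, q_11 = 1*2807 + 781 = 3588.
Check: 24335^2 - 46*3588^2 = 592192225 - 592192224 = 1, so (x, y) = (24335, 3588) solves the equation, and by the theorem it is the least positive solution.

(x, y) = (24335, 3588)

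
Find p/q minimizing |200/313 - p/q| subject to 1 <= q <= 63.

Expand x = 200/313 as a continued fraction with the Euclidean algorithm:
  200 = 0*313 + 200, so a_0 = 0.
  313 = 1*200 + 113, so a_1 = 1.
  200 = 1*113 + 87, so a_2 = 1.
  113 = 1*87 + 26, so a_3 = 1.
  87 = 3*26 + 9, so a_4 = 3.
  26 = 2*9 + 8, so a_5 = 2.
  9 = 1*8 + 1, so a_6 = 1.
  8 = 8*1 + 0, so a_7 = 8.
so x = [0; 1, 1, 1, 3, 2, 1, 8].
Convergents (p_i = a_i*p_{i-1} + p_{i-2}, q_i = a_i*q_{i-1} + q_{i-2} with p_{-2}=0, p_{-1}=1, q_{-2}=1, q_{-1}=0), until the denominator exceeds 63:
  i=0: a_0=0, p_0 = 0*1 + 0 = 0, q_0 = 0*0 + 1 = 1.
  i=1: a_1=1, p_1 = 1*0 + 1 = 1, q_1 = 1*1 + 0 = 1.
  i=2: a_2=1, p_2 = 1*1 + 0 = 1, q_2 = 1*1 + 1 = 2.
  i=3: a_3=1, p_3 = 1*1 + 1 = 2, q_3 = 1*2 + 1 = 3.
  i=4: a_4=3, p_4 = 3*2 + 1 = 7, q_4 = 3*3 + 2 = 11.
  i=5: a_5=2, p_5 = 2*7 + 2 = 16, q_5 = 2*11 + 3 = 25.
  i=6: a_6=1, p_6 = 1*16 + 7 = 23, q_6 = 1*25 + 11 = 36.
  i=7: a_7=8, p_7 = 8*23 + 16 = 200, q_7 = 8*36 + 25 = 313.
q_7 = 313 > 63, so the last convergent with denominator <= 63 is p_6/q_6 = 23/36.
The closest fraction with denominator <= 63 is either p_6/q_6 or the intermediate fraction (k*p_6 + p_5)/(k*q_6 + q_5) with the largest k >= 1 whose denominator stays <= 63; these approach x as k grows, and every other convergent or intermediate fraction in range is farther away.
Largest k: floor((63 - q_5)/q_6) = floor((63 - 25)/36) = 1.
That gives (1*23 + 16)/(1*36 + 25) = 39/61.
Compare the errors: |x - 23/36| = |200*36 - 23*313|/(313*36) = 1/11268, and |x - 39/61| = |200*61 - 39*313|/(313*61) = 7/19093.
Cross-multiplying, 1*19093 = 19093 < 78876 = 7*11268, so 1/11268 is smaller: the convergent 23/36 is closer to x than 39/61.

23/36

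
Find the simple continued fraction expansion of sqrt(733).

Write x_i = (sqrt(733) + m_i)/d_i with (m_0, d_0) = (0, 1). a_0 = floor(sqrt(733)) = 27, since 27^2 = 729 <= 733 < 784 = 28^2.
Iterate m_{i+1} = d_i*a_i - m_i, d_{i+1} = (733 - m_{i+1}^2)/d_i, a_{i+1} = floor((a_0 + m_{i+1})/d_{i+1}):
  m_1 = 1*27 - 0 = 27, d_1 = (733 - 27^2)/1 = 4/1 = 4, a_1 = floor((27 + 27)/4) = 13.
  m_2 = 4*13 - 27 = 25, d_2 = (733 - 25^2)/4 = 108/4 = 27, a_2 = floor((27 + 25)/27) = 1.
  m_3 = 27*1 - 25 = 2, d_3 = (733 - 2^2)/27 = 729/27 = 27, a_3 = floor((27 + 2)/27) = 1.
  m_4 = 27*1 - 2 = 25, d_4 = (733 - 25^2)/27 = 108/27 = 4, a_4 = floor((27 + 25)/4) = 13.
  m_5 = 4*13 - 25 = 27, d_5 = (733 - 27^2)/4 = 4/4 = 1, a_5 = floor((27 + 27)/1) = 54.
  m_6 = 1*54 - 27 = 27, d_6 = (733 - 27^2)/1 = 4/1 = 4: (m_6, d_6) = (m_1, d_1) = (27, 4), so from here the quotients repeat a_1, ..., a_5; the period length is 5.
Hence the expansion of sqrt(733) is a_0 = 27 followed by the repeating block 13, 1, 1, 13, 54 (period 5).

[27; (13, 1, 1, 13, 54)]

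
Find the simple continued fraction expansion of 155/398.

Run the Euclidean algorithm on 155 and 398; the successive quotients are the partial quotients a_0, a_1, ... (each step inverts the fractional part left over by the previous one):
  155 = 0*398 + 155, so a_0 = 0.
  398 = 2*155 + 88, so a_1 = 2.
  155 = 1*88 + 67, so a_2 = 1.
  88 = 1*67 + 21, so a_3 = 1.
  67 = 3*21 + 4, so a_4 = 3.
  21 = 5*4 + 1, so a_5 = 5.
  4 = 4*1 + 0, so a_6 = 4.
The remainder reaches 0 after 7 divisions, so the expansion has 7 partial quotients, read off in order.

[0; 2, 1, 1, 3, 5, 4]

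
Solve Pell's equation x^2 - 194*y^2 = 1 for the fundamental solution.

First expand sqrt(194) as a continued fraction. With x_i = (sqrt(194) + m_i)/d_i and (m_0, d_0) = (0, 1): a_0 = floor(sqrt(194)) = 13, since 13^2 = 169 <= 194 < 196 = 14^2.
Iterate m_{i+1} = d_i*a_i - m_i, d_{i+1} = (194 - m_{i+1}^2)/d_i, a_{i+1} = floor((a_0 + m_{i+1})/d_{i+1}):
  m_1 = 1*13 - 0 = 13, d_1 = (194 - 13^2)/1 = 25/1 = 25, a_1 = floor((13 + 13)/25) = 1.
  m_2 = 25*1 - 13 = 12, d_2 = (194 - 12^2)/25 = 50/25 = 2, a_2 = floor((13 + 12)/2) = 12.
  m_3 = 2*12 - 12 = 12, d_3 = (194 - 12^2)/2 = 50/2 = 25, a_3 = floor((13 + 12)/25) = 1.
  m_4 = 25*1 - 12 = 13, d_4 = (194 - 13^2)/25 = 25/25 = 1, a_4 = floor((13 + 13)/1) = 26.
  m_5 = 1*26 - 13 = 13, d_5 = (194 - 13^2)/1 = 25/1 = 25: (m_5, d_5) = (m_1, d_1) = (13, 25), so from here the quotients repeat a_1, ..., a_4; the period length is 4.
So sqrt(194) = [13; (1, 12, 1, 26)] with period length k = 4.
k is even, so the fundamental solution of x^2 - 194y^2 = 1 is (p_{k-1}, q_{k-1}) = (p_3, q_3); compute convergents through index 3.
Convergents (p_i = a_i*p_{i-1} + p_{i-2}, q_i = a_i*q_{i-1} + q_{i-2} with p_{-2}=0, p_{-1}=1, q_{-2}=1, q_{-1}=0):
  i=0: a_0=13, p_0 = 13*1 + 0 = 13, q_0 = 13*0 + 1 = 1.
  i=1: a_1=1, p_1 = 1*13 + 1 = 14, q_1 = 1*1 + 0 = 1.
  i=2: a_2=12, p_2 = 12*14 + 13 = 181, q_2 = 12*1 + 1 = 13.
  i=3: a_3=1, p_3 = 1*181 + 14 = 195, q_3 = 1*13 + 1 = 14.
Check: 195^2 - 194*14^2 = 38025 - 38024 = 1, so (x, y) = (195, 14) solves the equation, and by the theorem it is the least positive solution.

(x, y) = (195, 14)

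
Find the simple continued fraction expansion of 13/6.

[2; 6]

Run the Euclidean algorithm on 13 and 6; the successive quotients are the partial quotients a_0, a_1, ... (each step inverts the fractional part left over by the previous one):
  13 = 2*6 + 1, so a_0 = 2.
  6 = 6*1 + 0, so a_1 = 6.
The remainder reaches 0 after 2 divisions, so the expansion has 2 partial quotients, read off in order.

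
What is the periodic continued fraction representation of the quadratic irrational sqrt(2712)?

[52; (13, 104)]

Write x_i = (sqrt(2712) + m_i)/d_i with (m_0, d_0) = (0, 1). a_0 = floor(sqrt(2712)) = 52, since 52^2 = 2704 <= 2712 < 2809 = 53^2.
Iterate m_{i+1} = d_i*a_i - m_i, d_{i+1} = (2712 - m_{i+1}^2)/d_i, a_{i+1} = floor((a_0 + m_{i+1})/d_{i+1}):
  m_1 = 1*52 - 0 = 52, d_1 = (2712 - 52^2)/1 = 8/1 = 8, a_1 = floor((52 + 52)/8) = 13.
  m_2 = 8*13 - 52 = 52, d_2 = (2712 - 52^2)/8 = 8/8 = 1, a_2 = floor((52 + 52)/1) = 104.
  m_3 = 1*104 - 52 = 52, d_3 = (2712 - 52^2)/1 = 8/1 = 8: (m_3, d_3) = (m_1, d_1) = (52, 8), so from here the quotients repeat a_1, a_2; the period length is 2.
Hence the expansion of sqrt(2712) is a_0 = 52 followed by the repeating block 13, 104 (period 2).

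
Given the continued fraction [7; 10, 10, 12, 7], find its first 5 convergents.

7/1, 71/10, 717/101, 8675/1222, 61442/8655

Using the convergent recurrence p_i = a_i*p_{i-1} + p_{i-2}, q_i = a_i*q_{i-1} + q_{i-2} with p_{-2}=0, p_{-1}=1, q_{-2}=1, q_{-1}=0:
  i=0: a_0=7, p_0 = 7*1 + 0 = 7, q_0 = 7*0 + 1 = 1.
  i=1: a_1=10, p_1 = 10*7 + 1 = 71, q_1 = 10*1 + 0 = 10.
  i=2: a_2=10, p_2 = 10*71 + 7 = 717, q_2 = 10*10 + 1 = 101.
  i=3: a_3=12, p_3 = 12*717 + 71 = 8675, q_3 = 12*101 + 10 = 1222.
  i=4: a_4=7, p_4 = 7*8675 + 717 = 61442, q_4 = 7*1222 + 101 = 8655.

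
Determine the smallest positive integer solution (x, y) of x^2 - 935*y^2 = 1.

First expand sqrt(935) as a continued fraction. With x_i = (sqrt(935) + m_i)/d_i and (m_0, d_0) = (0, 1): a_0 = floor(sqrt(935)) = 30, since 30^2 = 900 <= 935 < 961 = 31^2.
Iterate m_{i+1} = d_i*a_i - m_i, d_{i+1} = (935 - m_{i+1}^2)/d_i, a_{i+1} = floor((a_0 + m_{i+1})/d_{i+1}):
  m_1 = 1*30 - 0 = 30, d_1 = (935 - 30^2)/1 = 35/1 = 35, a_1 = floor((30 + 30)/35) = 1.
  m_2 = 35*1 - 30 = 5, d_2 = (935 - 5^2)/35 = 910/35 = 26, a_2 = floor((30 + 5)/26) = 1.
  m_3 = 26*1 - 5 = 21, d_3 = (935 - 21^2)/26 = 494/26 = 19, a_3 = floor((30 + 21)/19) = 2.
  m_4 = 19*2 - 21 = 17, d_4 = (935 - 17^2)/19 = 646/19 = 34, a_4 = floor((30 + 17)/34) = 1.
  m_5 = 34*1 - 17 = 17, d_5 = (935 - 17^2)/34 = 646/34 = 19, a_5 = floor((30 + 17)/19) = 2.
  m_6 = 19*2 - 17 = 21, d_6 = (935 - 21^2)/19 = 494/19 = 26, a_6 = floor((30 + 21)/26) = 1.
  m_7 = 26*1 - 21 = 5, d_7 = (935 - 5^2)/26 = 910/26 = 35, a_7 = floor((30 + 5)/35) = 1.
  m_8 = 35*1 - 5 = 30, d_8 = (935 - 30^2)/35 = 35/35 = 1, a_8 = floor((30 + 30)/1) = 60.
  m_9 = 1*60 - 30 = 30, d_9 = (935 - 30^2)/1 = 35/1 = 35: (m_9, d_9) = (m_1, d_1) = (30, 35), so from here the quotients repeat a_1, ..., a_8; the period length is 8.
So sqrt(935) = [30; (1, 1, 2, 1, 2, 1, 1, 60)] with period length k = 8.
k is even, so the fundamental solution of x^2 - 935y^2 = 1 is (p_{k-1}, q_{k-1}) = (p_7, q_7); compute convergents through index 7.
Convergents (p_i = a_i*p_{i-1} + p_{i-2}, q_i = a_i*q_{i-1} + q_{i-2} with p_{-2}=0, p_{-1}=1, q_{-2}=1, q_{-1}=0):
  i=0: a_0=30, p_0 = 30*1 + 0 = 30, q_0 = 30*0 + 1 = 1.
  i=1: a_1=1, p_1 = 1*30 + 1 = 31, q_1 = 1*1 + 0 = 1.
  i=2: a_2=1, p_2 = 1*31 + 30 = 61, q_2 = 1*1 + 1 = 2.
  i=3: a_3=2, p_3 = 2*61 + 31 = 153, q_3 = 2*2 + 1 = 5.
  i=4: a_4=1, p_4 = 1*153 + 61 = 214, q_4 = 1*5 + 2 = 7.
  i=5: a_5=2, p_5 = 2*214 + 153 = 581, q_5 = 2*7 + 5 = 19.
  i=6: a_6=1, p_6 = 1*581 + 214 = 795, q_6 = 1*19 + 7 = 26.
  i=7: a_7=1, p_7 = 1*795 + 581 = 1376, q_7 = 1*26 + 19 = 45.
Check: 1376^2 - 935*45^2 = 1893376 - 1893375 = 1, so (x, y) = (1376, 45) solves the equation, and by the theorem it is the least positive solution.

(x, y) = (1376, 45)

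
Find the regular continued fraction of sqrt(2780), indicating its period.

[52; (1, 2, 1, 1, 1, 4, 1, 1, 1, 2, 1, 104)]

Write x_i = (sqrt(2780) + m_i)/d_i with (m_0, d_0) = (0, 1). a_0 = floor(sqrt(2780)) = 52, since 52^2 = 2704 <= 2780 < 2809 = 53^2.
Iterate m_{i+1} = d_i*a_i - m_i, d_{i+1} = (2780 - m_{i+1}^2)/d_i, a_{i+1} = floor((a_0 + m_{i+1})/d_{i+1}):
  m_1 = 1*52 - 0 = 52, d_1 = (2780 - 52^2)/1 = 76/1 = 76, a_1 = floor((52 + 52)/76) = 1.
  m_2 = 76*1 - 52 = 24, d_2 = (2780 - 24^2)/76 = 2204/76 = 29, a_2 = floor((52 + 24)/29) = 2.
  m_3 = 29*2 - 24 = 34, d_3 = (2780 - 34^2)/29 = 1624/29 = 56, a_3 = floor((52 + 34)/56) = 1.
  m_4 = 56*1 - 34 = 22, d_4 = (2780 - 22^2)/56 = 2296/56 = 41, a_4 = floor((52 + 22)/41) = 1.
  m_5 = 41*1 - 22 = 19, d_5 = (2780 - 19^2)/41 = 2419/41 = 59, a_5 = floor((52 + 19)/59) = 1.
  m_6 = 59*1 - 19 = 40, d_6 = (2780 - 40^2)/59 = 1180/59 = 20, a_6 = floor((52 + 40)/20) = 4.
  m_7 = 20*4 - 40 = 40, d_7 = (2780 - 40^2)/20 = 1180/20 = 59, a_7 = floor((52 + 40)/59) = 1.
  m_8 = 59*1 - 40 = 19, d_8 = (2780 - 19^2)/59 = 2419/59 = 41, a_8 = floor((52 + 19)/41) = 1.
  m_9 = 41*1 - 19 = 22, d_9 = (2780 - 22^2)/41 = 2296/41 = 56, a_9 = floor((52 + 22)/56) = 1.
  m_10 = 56*1 - 22 = 34, d_10 = (2780 - 34^2)/56 = 1624/56 = 29, a_10 = floor((52 + 34)/29) = 2.
  m_11 = 29*2 - 34 = 24, d_11 = (2780 - 24^2)/29 = 2204/29 = 76, a_11 = floor((52 + 24)/76) = 1.
  m_12 = 76*1 - 24 = 52, d_12 = (2780 - 52^2)/76 = 76/76 = 1, a_12 = floor((52 + 52)/1) = 104.
  m_13 = 1*104 - 52 = 52, d_13 = (2780 - 52^2)/1 = 76/1 = 76: (m_13, d_13) = (m_1, d_1) = (52, 76), so from here the quotients repeat a_1, ..., a_12; the period length is 12.
Hence the expansion of sqrt(2780) is a_0 = 52 followed by the repeating block 1, 2, 1, 1, 1, 4, 1, 1, 1, 2, 1, 104 (period 12).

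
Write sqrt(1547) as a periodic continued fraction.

[39; (3, 78)]

Write x_i = (sqrt(1547) + m_i)/d_i with (m_0, d_0) = (0, 1). a_0 = floor(sqrt(1547)) = 39, since 39^2 = 1521 <= 1547 < 1600 = 40^2.
Iterate m_{i+1} = d_i*a_i - m_i, d_{i+1} = (1547 - m_{i+1}^2)/d_i, a_{i+1} = floor((a_0 + m_{i+1})/d_{i+1}):
  m_1 = 1*39 - 0 = 39, d_1 = (1547 - 39^2)/1 = 26/1 = 26, a_1 = floor((39 + 39)/26) = 3.
  m_2 = 26*3 - 39 = 39, d_2 = (1547 - 39^2)/26 = 26/26 = 1, a_2 = floor((39 + 39)/1) = 78.
  m_3 = 1*78 - 39 = 39, d_3 = (1547 - 39^2)/1 = 26/1 = 26: (m_3, d_3) = (m_1, d_1) = (39, 26), so from here the quotients repeat a_1, a_2; the period length is 2.
Hence the expansion of sqrt(1547) is a_0 = 39 followed by the repeating block 3, 78 (period 2).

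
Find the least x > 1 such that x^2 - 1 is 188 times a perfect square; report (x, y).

(x, y) = (4607, 336)

First expand sqrt(188) as a continued fraction. With x_i = (sqrt(188) + m_i)/d_i and (m_0, d_0) = (0, 1): a_0 = floor(sqrt(188)) = 13, since 13^2 = 169 <= 188 < 196 = 14^2.
Iterate m_{i+1} = d_i*a_i - m_i, d_{i+1} = (188 - m_{i+1}^2)/d_i, a_{i+1} = floor((a_0 + m_{i+1})/d_{i+1}):
  m_1 = 1*13 - 0 = 13, d_1 = (188 - 13^2)/1 = 19/1 = 19, a_1 = floor((13 + 13)/19) = 1.
  m_2 = 19*1 - 13 = 6, d_2 = (188 - 6^2)/19 = 152/19 = 8, a_2 = floor((13 + 6)/8) = 2.
  m_3 = 8*2 - 6 = 10, d_3 = (188 - 10^2)/8 = 88/8 = 11, a_3 = floor((13 + 10)/11) = 2.
  m_4 = 11*2 - 10 = 12, d_4 = (188 - 12^2)/11 = 44/11 = 4, a_4 = floor((13 + 12)/4) = 6.
  m_5 = 4*6 - 12 = 12, d_5 = (188 - 12^2)/4 = 44/4 = 11, a_5 = floor((13 + 12)/11) = 2.
  m_6 = 11*2 - 12 = 10, d_6 = (188 - 10^2)/11 = 88/11 = 8, a_6 = floor((13 + 10)/8) = 2.
  m_7 = 8*2 - 10 = 6, d_7 = (188 - 6^2)/8 = 152/8 = 19, a_7 = floor((13 + 6)/19) = 1.
  m_8 = 19*1 - 6 = 13, d_8 = (188 - 13^2)/19 = 19/19 = 1, a_8 = floor((13 + 13)/1) = 26.
  m_9 = 1*26 - 13 = 13, d_9 = (188 - 13^2)/1 = 19/1 = 19: (m_9, d_9) = (m_1, d_1) = (13, 19), so from here the quotients repeat a_1, ..., a_8; the period length is 8.
So sqrt(188) = [13; (1, 2, 2, 6, 2, 2, 1, 26)] with period length k = 8.
k is even, so the fundamental solution of x^2 - 188y^2 = 1 is (p_{k-1}, q_{k-1}) = (p_7, q_7); compute convergents through index 7.
Convergents (p_i = a_i*p_{i-1} + p_{i-2}, q_i = a_i*q_{i-1} + q_{i-2} with p_{-2}=0, p_{-1}=1, q_{-2}=1, q_{-1}=0):
  i=0: a_0=13, p_0 = 13*1 + 0 = 13, q_0 = 13*0 + 1 = 1.
  i=1: a_1=1, p_1 = 1*13 + 1 = 14, q_1 = 1*1 + 0 = 1.
  i=2: a_2=2, p_2 = 2*14 + 13 = 41, q_2 = 2*1 + 1 = 3.
  i=3: a_3=2, p_3 = 2*41 + 14 = 96, q_3 = 2*3 + 1 = 7.
  i=4: a_4=6, p_4 = 6*96 + 41 = 617, q_4 = 6*7 + 3 = 45.
  i=5: a_5=2, p_5 = 2*617 + 96 = 1330, q_5 = 2*45 + 7 = 97.
  i=6: a_6=2, p_6 = 2*1330 + 617 = 3277, q_6 = 2*97 + 45 = 239.
  i=7: a_7=1, p_7 = 1*3277 + 1330 = 4607, q_7 = 1*239 + 97 = 336.
Check: 4607^2 - 188*336^2 = 21224449 - 21224448 = 1, so (x, y) = (4607, 336) solves the equation, and by the theorem it is the least positive solution.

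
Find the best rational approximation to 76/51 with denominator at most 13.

Expand x = 76/51 as a continued fraction with the Euclidean algorithm:
  76 = 1*51 + 25, so a_0 = 1.
  51 = 2*25 + 1, so a_1 = 2.
  25 = 25*1 + 0, so a_2 = 25.
so x = [1; 2, 25].
Convergents (p_i = a_i*p_{i-1} + p_{i-2}, q_i = a_i*q_{i-1} + q_{i-2} with p_{-2}=0, p_{-1}=1, q_{-2}=1, q_{-1}=0), until the denominator exceeds 13:
  i=0: a_0=1, p_0 = 1*1 + 0 = 1, q_0 = 1*0 + 1 = 1.
  i=1: a_1=2, p_1 = 2*1 + 1 = 3, q_1 = 2*1 + 0 = 2.
  i=2: a_2=25, p_2 = 25*3 + 1 = 76, q_2 = 25*2 + 1 = 51.
q_2 = 51 > 13, so the last convergent with denominator <= 13 is p_1/q_1 = 3/2.
The closest fraction with denominator <= 13 is either p_1/q_1 or the intermediate fraction (k*p_1 + p_0)/(k*q_1 + q_0) with the largest k >= 1 whose denominator stays <= 13; these approach x as k grows, and every other convergent or intermediate fraction in range is farther away.
Largest k: floor((13 - q_0)/q_1) = floor((13 - 1)/2) = 6.
That gives (6*3 + 1)/(6*2 + 1) = 19/13.
Compare the errors: |x - 3/2| = |76*2 - 3*51|/(51*2) = 1/102, and |x - 19/13| = |76*13 - 19*51|/(51*13) = 19/663.
Cross-multiplying, 1*663 = 663 < 1938 = 19*102, so 1/102 is smaller: the convergent 3/2 is closer to x than 19/13.

3/2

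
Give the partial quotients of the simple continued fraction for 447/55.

Run the Euclidean algorithm on 447 and 55; the successive quotients are the partial quotients a_0, a_1, ... (each step inverts the fractional part left over by the previous one):
  447 = 8*55 + 7, so a_0 = 8.
  55 = 7*7 + 6, so a_1 = 7.
  7 = 1*6 + 1, so a_2 = 1.
  6 = 6*1 + 0, so a_3 = 6.
The remainder reaches 0 after 4 divisions, so the expansion has 4 partial quotients, read off in order.

[8; 7, 1, 6]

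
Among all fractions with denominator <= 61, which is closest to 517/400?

Expand x = 517/400 as a continued fraction with the Euclidean algorithm:
  517 = 1*400 + 117, so a_0 = 1.
  400 = 3*117 + 49, so a_1 = 3.
  117 = 2*49 + 19, so a_2 = 2.
  49 = 2*19 + 11, so a_3 = 2.
  19 = 1*11 + 8, so a_4 = 1.
  11 = 1*8 + 3, so a_5 = 1.
  8 = 2*3 + 2, so a_6 = 2.
  3 = 1*2 + 1, so a_7 = 1.
  2 = 2*1 + 0, so a_8 = 2.
so x = [1; 3, 2, 2, 1, 1, 2, 1, 2].
Convergents (p_i = a_i*p_{i-1} + p_{i-2}, q_i = a_i*q_{i-1} + q_{i-2} with p_{-2}=0, p_{-1}=1, q_{-2}=1, q_{-1}=0), until the denominator exceeds 61:
  i=0: a_0=1, p_0 = 1*1 + 0 = 1, q_0 = 1*0 + 1 = 1.
  i=1: a_1=3, p_1 = 3*1 + 1 = 4, q_1 = 3*1 + 0 = 3.
  i=2: a_2=2, p_2 = 2*4 + 1 = 9, q_2 = 2*3 + 1 = 7.
  i=3: a_3=2, p_3 = 2*9 + 4 = 22, q_3 = 2*7 + 3 = 17.
  i=4: a_4=1, p_4 = 1*22 + 9 = 31, q_4 = 1*17 + 7 = 24.
  i=5: a_5=1, p_5 = 1*31 + 22 = 53, q_5 = 1*24 + 17 = 41.
  i=6: a_6=2, p_6 = 2*53 + 31 = 137, q_6 = 2*41 + 24 = 106.
q_6 = 106 > 61, so the last convergent with denominator <= 61 is p_5/q_5 = 53/41.
The closest fraction with denominator <= 61 is either p_5/q_5 or the intermediate fraction (k*p_5 + p_4)/(k*q_5 + q_4) with the largest k >= 1 whose denominator stays <= 61; these approach x as k grows, and every other convergent or intermediate fraction in range is farther away.
Largest k: floor((61 - q_4)/q_5) = floor((61 - 24)/41) = 0.
Since k = 0, no intermediate fraction beyond p_5/q_5 has denominator <= 61, so the convergent 53/41 is the closest (its error is |517*41 - 53*400|/(400*41) = 3/16400).

53/41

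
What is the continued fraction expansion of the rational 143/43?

Run the Euclidean algorithm on 143 and 43; the successive quotients are the partial quotients a_0, a_1, ... (each step inverts the fractional part left over by the previous one):
  143 = 3*43 + 14, so a_0 = 3.
  43 = 3*14 + 1, so a_1 = 3.
  14 = 14*1 + 0, so a_2 = 14.
The remainder reaches 0 after 3 divisions, so the expansion has 3 partial quotients, read off in order.

[3; 3, 14]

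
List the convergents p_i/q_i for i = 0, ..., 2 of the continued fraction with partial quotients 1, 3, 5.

1/1, 4/3, 21/16

Using the convergent recurrence p_i = a_i*p_{i-1} + p_{i-2}, q_i = a_i*q_{i-1} + q_{i-2} with p_{-2}=0, p_{-1}=1, q_{-2}=1, q_{-1}=0:
  i=0: a_0=1, p_0 = 1*1 + 0 = 1, q_0 = 1*0 + 1 = 1.
  i=1: a_1=3, p_1 = 3*1 + 1 = 4, q_1 = 3*1 + 0 = 3.
  i=2: a_2=5, p_2 = 5*4 + 1 = 21, q_2 = 5*3 + 1 = 16.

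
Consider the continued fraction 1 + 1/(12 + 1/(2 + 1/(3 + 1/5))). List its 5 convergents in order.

1/1, 13/12, 27/25, 94/87, 497/460

Using the convergent recurrence p_i = a_i*p_{i-1} + p_{i-2}, q_i = a_i*q_{i-1} + q_{i-2} with p_{-2}=0, p_{-1}=1, q_{-2}=1, q_{-1}=0:
  i=0: a_0=1, p_0 = 1*1 + 0 = 1, q_0 = 1*0 + 1 = 1.
  i=1: a_1=12, p_1 = 12*1 + 1 = 13, q_1 = 12*1 + 0 = 12.
  i=2: a_2=2, p_2 = 2*13 + 1 = 27, q_2 = 2*12 + 1 = 25.
  i=3: a_3=3, p_3 = 3*27 + 13 = 94, q_3 = 3*25 + 12 = 87.
  i=4: a_4=5, p_4 = 5*94 + 27 = 497, q_4 = 5*87 + 25 = 460.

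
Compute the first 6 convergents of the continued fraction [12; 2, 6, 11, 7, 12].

12/1, 25/2, 162/13, 1807/145, 12811/1028, 155539/12481

Using the convergent recurrence p_i = a_i*p_{i-1} + p_{i-2}, q_i = a_i*q_{i-1} + q_{i-2} with p_{-2}=0, p_{-1}=1, q_{-2}=1, q_{-1}=0:
  i=0: a_0=12, p_0 = 12*1 + 0 = 12, q_0 = 12*0 + 1 = 1.
  i=1: a_1=2, p_1 = 2*12 + 1 = 25, q_1 = 2*1 + 0 = 2.
  i=2: a_2=6, p_2 = 6*25 + 12 = 162, q_2 = 6*2 + 1 = 13.
  i=3: a_3=11, p_3 = 11*162 + 25 = 1807, q_3 = 11*13 + 2 = 145.
  i=4: a_4=7, p_4 = 7*1807 + 162 = 12811, q_4 = 7*145 + 13 = 1028.
  i=5: a_5=12, p_5 = 12*12811 + 1807 = 155539, q_5 = 12*1028 + 145 = 12481.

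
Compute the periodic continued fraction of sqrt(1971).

[44; (2, 1, 1, 9, 3, 1, 3, 9, 1, 1, 2, 88)]

Write x_i = (sqrt(1971) + m_i)/d_i with (m_0, d_0) = (0, 1). a_0 = floor(sqrt(1971)) = 44, since 44^2 = 1936 <= 1971 < 2025 = 45^2.
Iterate m_{i+1} = d_i*a_i - m_i, d_{i+1} = (1971 - m_{i+1}^2)/d_i, a_{i+1} = floor((a_0 + m_{i+1})/d_{i+1}):
  m_1 = 1*44 - 0 = 44, d_1 = (1971 - 44^2)/1 = 35/1 = 35, a_1 = floor((44 + 44)/35) = 2.
  m_2 = 35*2 - 44 = 26, d_2 = (1971 - 26^2)/35 = 1295/35 = 37, a_2 = floor((44 + 26)/37) = 1.
  m_3 = 37*1 - 26 = 11, d_3 = (1971 - 11^2)/37 = 1850/37 = 50, a_3 = floor((44 + 11)/50) = 1.
  m_4 = 50*1 - 11 = 39, d_4 = (1971 - 39^2)/50 = 450/50 = 9, a_4 = floor((44 + 39)/9) = 9.
  m_5 = 9*9 - 39 = 42, d_5 = (1971 - 42^2)/9 = 207/9 = 23, a_5 = floor((44 + 42)/23) = 3.
  m_6 = 23*3 - 42 = 27, d_6 = (1971 - 27^2)/23 = 1242/23 = 54, a_6 = floor((44 + 27)/54) = 1.
  m_7 = 54*1 - 27 = 27, d_7 = (1971 - 27^2)/54 = 1242/54 = 23, a_7 = floor((44 + 27)/23) = 3.
  m_8 = 23*3 - 27 = 42, d_8 = (1971 - 42^2)/23 = 207/23 = 9, a_8 = floor((44 + 42)/9) = 9.
  m_9 = 9*9 - 42 = 39, d_9 = (1971 - 39^2)/9 = 450/9 = 50, a_9 = floor((44 + 39)/50) = 1.
  m_10 = 50*1 - 39 = 11, d_10 = (1971 - 11^2)/50 = 1850/50 = 37, a_10 = floor((44 + 11)/37) = 1.
  m_11 = 37*1 - 11 = 26, d_11 = (1971 - 26^2)/37 = 1295/37 = 35, a_11 = floor((44 + 26)/35) = 2.
  m_12 = 35*2 - 26 = 44, d_12 = (1971 - 44^2)/35 = 35/35 = 1, a_12 = floor((44 + 44)/1) = 88.
  m_13 = 1*88 - 44 = 44, d_13 = (1971 - 44^2)/1 = 35/1 = 35: (m_13, d_13) = (m_1, d_1) = (44, 35), so from here the quotients repeat a_1, ..., a_12; the period length is 12.
Hence the expansion of sqrt(1971) is a_0 = 44 followed by the repeating block 2, 1, 1, 9, 3, 1, 3, 9, 1, 1, 2, 88 (period 12).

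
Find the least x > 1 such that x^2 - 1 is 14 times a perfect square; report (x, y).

(x, y) = (15, 4)

First expand sqrt(14) as a continued fraction. With x_i = (sqrt(14) + m_i)/d_i and (m_0, d_0) = (0, 1): a_0 = floor(sqrt(14)) = 3, since 3^2 = 9 <= 14 < 16 = 4^2.
Iterate m_{i+1} = d_i*a_i - m_i, d_{i+1} = (14 - m_{i+1}^2)/d_i, a_{i+1} = floor((a_0 + m_{i+1})/d_{i+1}):
  m_1 = 1*3 - 0 = 3, d_1 = (14 - 3^2)/1 = 5/1 = 5, a_1 = floor((3 + 3)/5) = 1.
  m_2 = 5*1 - 3 = 2, d_2 = (14 - 2^2)/5 = 10/5 = 2, a_2 = floor((3 + 2)/2) = 2.
  m_3 = 2*2 - 2 = 2, d_3 = (14 - 2^2)/2 = 10/2 = 5, a_3 = floor((3 + 2)/5) = 1.
  m_4 = 5*1 - 2 = 3, d_4 = (14 - 3^2)/5 = 5/5 = 1, a_4 = floor((3 + 3)/1) = 6.
  m_5 = 1*6 - 3 = 3, d_5 = (14 - 3^2)/1 = 5/1 = 5: (m_5, d_5) = (m_1, d_1) = (3, 5), so from here the quotients repeat a_1, ..., a_4; the period length is 4.
So sqrt(14) = [3; (1, 2, 1, 6)] with period length k = 4.
k is even, so the fundamental solution of x^2 - 14y^2 = 1 is (p_{k-1}, q_{k-1}) = (p_3, q_3); compute convergents through index 3.
Convergents (p_i = a_i*p_{i-1} + p_{i-2}, q_i = a_i*q_{i-1} + q_{i-2} with p_{-2}=0, p_{-1}=1, q_{-2}=1, q_{-1}=0):
  i=0: a_0=3, p_0 = 3*1 + 0 = 3, q_0 = 3*0 + 1 = 1.
  i=1: a_1=1, p_1 = 1*3 + 1 = 4, q_1 = 1*1 + 0 = 1.
  i=2: a_2=2, p_2 = 2*4 + 3 = 11, q_2 = 2*1 + 1 = 3.
  i=3: a_3=1, p_3 = 1*11 + 4 = 15, q_3 = 1*3 + 1 = 4.
Check: 15^2 - 14*4^2 = 225 - 224 = 1, so (x, y) = (15, 4) solves the equation, and by the theorem it is the least positive solution.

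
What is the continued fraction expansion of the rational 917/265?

Run the Euclidean algorithm on 917 and 265; the successive quotients are the partial quotients a_0, a_1, ... (each step inverts the fractional part left over by the previous one):
  917 = 3*265 + 122, so a_0 = 3.
  265 = 2*122 + 21, so a_1 = 2.
  122 = 5*21 + 17, so a_2 = 5.
  21 = 1*17 + 4, so a_3 = 1.
  17 = 4*4 + 1, so a_4 = 4.
  4 = 4*1 + 0, so a_5 = 4.
The remainder reaches 0 after 6 divisions, so the expansion has 6 partial quotients, read off in order.

[3; 2, 5, 1, 4, 4]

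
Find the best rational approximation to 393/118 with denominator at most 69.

223/67

Expand x = 393/118 as a continued fraction with the Euclidean algorithm:
  393 = 3*118 + 39, so a_0 = 3.
  118 = 3*39 + 1, so a_1 = 3.
  39 = 39*1 + 0, so a_2 = 39.
so x = [3; 3, 39].
Convergents (p_i = a_i*p_{i-1} + p_{i-2}, q_i = a_i*q_{i-1} + q_{i-2} with p_{-2}=0, p_{-1}=1, q_{-2}=1, q_{-1}=0), until the denominator exceeds 69:
  i=0: a_0=3, p_0 = 3*1 + 0 = 3, q_0 = 3*0 + 1 = 1.
  i=1: a_1=3, p_1 = 3*3 + 1 = 10, q_1 = 3*1 + 0 = 3.
  i=2: a_2=39, p_2 = 39*10 + 3 = 393, q_2 = 39*3 + 1 = 118.
q_2 = 118 > 69, so the last convergent with denominator <= 69 is p_1/q_1 = 10/3.
The closest fraction with denominator <= 69 is either p_1/q_1 or the intermediate fraction (k*p_1 + p_0)/(k*q_1 + q_0) with the largest k >= 1 whose denominator stays <= 69; these approach x as k grows, and every other convergent or intermediate fraction in range is farther away.
Largest k: floor((69 - q_0)/q_1) = floor((69 - 1)/3) = 22.
That gives (22*10 + 3)/(22*3 + 1) = 223/67.
Compare the errors: |x - 10/3| = |393*3 - 10*118|/(118*3) = 1/354, and |x - 223/67| = |393*67 - 223*118|/(118*67) = 17/7906.
Cross-multiplying, 17*354 = 6018 < 7906 = 1*7906, so 17/7906 is smaller: the intermediate fraction 223/67 is closer to x than 10/3.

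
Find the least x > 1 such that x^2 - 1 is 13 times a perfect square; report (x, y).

First expand sqrt(13) as a continued fraction. With x_i = (sqrt(13) + m_i)/d_i and (m_0, d_0) = (0, 1): a_0 = floor(sqrt(13)) = 3, since 3^2 = 9 <= 13 < 16 = 4^2.
Iterate m_{i+1} = d_i*a_i - m_i, d_{i+1} = (13 - m_{i+1}^2)/d_i, a_{i+1} = floor((a_0 + m_{i+1})/d_{i+1}):
  m_1 = 1*3 - 0 = 3, d_1 = (13 - 3^2)/1 = 4/1 = 4, a_1 = floor((3 + 3)/4) = 1.
  m_2 = 4*1 - 3 = 1, d_2 = (13 - 1^2)/4 = 12/4 = 3, a_2 = floor((3 + 1)/3) = 1.
  m_3 = 3*1 - 1 = 2, d_3 = (13 - 2^2)/3 = 9/3 = 3, a_3 = floor((3 + 2)/3) = 1.
  m_4 = 3*1 - 2 = 1, d_4 = (13 - 1^2)/3 = 12/3 = 4, a_4 = floor((3 + 1)/4) = 1.
  m_5 = 4*1 - 1 = 3, d_5 = (13 - 3^2)/4 = 4/4 = 1, a_5 = floor((3 + 3)/1) = 6.
  m_6 = 1*6 - 3 = 3, d_6 = (13 - 3^2)/1 = 4/1 = 4: (m_6, d_6) = (m_1, d_1) = (3, 4), so from here the quotients repeat a_1, ..., a_5; the period length is 5.
So sqrt(13) = [3; (1, 1, 1, 1, 6)] with period length k = 5.
k is odd, so (p_{k-1}, q_{k-1}) only solves x^2 - 13y^2 = -1 and the fundamental solution of x^2 - 13y^2 = 1 is (p_{2k-1}, q_{2k-1}) = (p_9, q_9); compute convergents through index 9, running through the period twice.
Convergents (p_i = a_i*p_{i-1} + p_{i-2}, q_i = a_i*q_{i-1} + q_{i-2} with p_{-2}=0, p_{-1}=1, q_{-2}=1, q_{-1}=0):
  i=0: a_0=3, p_0 = 3*1 + 0 = 3, q_0 = 3*0 + 1 = 1.
  i=1: a_1=1, p_1 = 1*3 + 1 = 4, q_1 = 1*1 + 0 = 1.
  i=2: a_2=1, p_2 = 1*4 + 3 = 7, q_2 = 1*1 + 1 = 2.
  i=3: a_3=1, p_3 = 1*7 + 4 = 11, q_3 = 1*2 + 1 = 3.
  i=4: a_4=1, p_4 = 1*11 + 7 = 18, q_4 = 1*3 + 2 = 5.
  i=5: a_5=6, p_5 = 6*18 + 11 = 119, q_5 = 6*5 + 3 = 33.
  i=6: a_6=1, p_6 = 1*119 + 18 = 137, q_6 = 1*33 + 5 = 38.
  i=7: a_7=1, p_7 = 1*137 + 119 = 256, q_7 = 1*38 + 33 = 71.
  i=8: a_8=1, p_8 = 1*256 + 137 = 393, q_8 = 1*71 + 38 = 109.
  i=9: a_9=1, p_9 = 1*393 + 256 = 649, q_9 = 1*109 + 71 = 180.
Indeed p_4^2 - 13*q_4^2 = 324 - 325 = -1, not +1.
Check: 649^2 - 13*180^2 = 421201 - 421200 = 1, so (x, y) = (649, 180) solves the equation, and by the theorem it is the least positive solution.

(x, y) = (649, 180)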